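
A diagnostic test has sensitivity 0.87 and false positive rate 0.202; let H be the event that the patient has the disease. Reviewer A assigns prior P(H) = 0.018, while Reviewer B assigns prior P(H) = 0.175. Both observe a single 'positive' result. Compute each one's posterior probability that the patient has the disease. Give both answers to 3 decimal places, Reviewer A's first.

The likelihood ratio for a 'positive' result is 0.87/0.202 = 4.3069.
Reviewer A: prior odds 0.018/0.982 = 0.018330; posterior odds 0.078946; posterior probability 0.073.
Reviewer B: prior odds 0.175/0.825 = 0.21212; posterior odds 0.91359; posterior probability 0.477.

Reviewer A: 0.073; Reviewer B: 0.477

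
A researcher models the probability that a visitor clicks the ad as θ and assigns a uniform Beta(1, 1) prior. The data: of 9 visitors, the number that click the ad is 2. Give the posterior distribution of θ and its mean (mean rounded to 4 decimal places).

Observing 2 successes and 7 failures updates Beta(1, 1) by adding the success and failure counts to the two shape parameters: α = 1+2 = 3, β = 1+7 = 8.
E[θ | data] = 3/(3+8) = 0.2727.

Posterior: Beta(3, 8); mean ≈ 0.2727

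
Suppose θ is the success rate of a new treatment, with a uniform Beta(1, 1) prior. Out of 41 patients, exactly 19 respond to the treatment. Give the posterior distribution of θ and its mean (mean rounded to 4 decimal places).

Observing 19 successes and 22 failures updates Beta(1, 1) by adding the success and failure counts to the two shape parameters: α = 1+19 = 20, β = 1+22 = 23.
E[θ | data] = 20/(20+23) = 0.4651.

Posterior: Beta(20, 23); mean ≈ 0.4651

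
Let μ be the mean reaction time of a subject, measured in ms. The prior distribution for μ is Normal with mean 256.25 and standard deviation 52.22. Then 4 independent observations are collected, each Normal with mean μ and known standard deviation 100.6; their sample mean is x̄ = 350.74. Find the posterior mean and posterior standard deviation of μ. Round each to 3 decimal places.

Posterior mean ≈ 305.264; posterior SD ≈ 36.227

With known σ, the Normal prior is conjugate. Weight on the data is w = (n/σ²)/(n/σ² + 1/τ₀²) = 0.00039524/(0.00039524+0.00036671) = 0.51872.
Posterior mean = w·x̄ + (1−w)·μ₀ = 0.51872·350.74 + 0.48128·256.25 = 305.264. Posterior variance = 1/(0.00039524+0.00036671) = 1312.41, so SD = 36.227.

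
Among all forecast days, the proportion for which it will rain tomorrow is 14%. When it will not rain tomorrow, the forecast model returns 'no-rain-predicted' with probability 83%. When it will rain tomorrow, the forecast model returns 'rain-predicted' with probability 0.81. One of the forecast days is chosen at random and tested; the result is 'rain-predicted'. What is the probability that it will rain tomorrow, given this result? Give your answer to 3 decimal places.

P(H | E) ≈ 0.437

Let H be the event that it will rain tomorrow. P(H) = 0.14, so P(¬H) = 0.86. With E the 'rain-predicted' result, P(E|H) = 0.81 and P(E|¬H) = 0.17.
P(E) = 0.81·0.14 + 0.17·0.86 = 0.11340 + 0.14620 = 0.25960.
By Bayes' theorem, P(H|E) = 0.11340 / 0.25960 = 0.437.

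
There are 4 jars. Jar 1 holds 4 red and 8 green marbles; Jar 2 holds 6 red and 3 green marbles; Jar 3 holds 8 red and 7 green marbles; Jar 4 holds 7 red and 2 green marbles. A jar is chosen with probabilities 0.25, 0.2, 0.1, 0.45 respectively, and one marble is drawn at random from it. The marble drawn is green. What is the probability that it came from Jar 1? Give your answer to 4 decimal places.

Tabulate prior·likelihood by source: [1] prior 0.25, lik 0.6667, product 0.1667; [2] prior 0.2, lik 0.3333, product 0.06667; [3] prior 0.1, lik 0.4667, product 0.04667; [4] prior 0.45, lik 0.2222, product 0.1000.
Normalizing constant = 0.38000; the posterior for Jar 1 is its product over the sum, 0.1667/0.38000 = 0.4386.

Posterior probability ≈ 0.4386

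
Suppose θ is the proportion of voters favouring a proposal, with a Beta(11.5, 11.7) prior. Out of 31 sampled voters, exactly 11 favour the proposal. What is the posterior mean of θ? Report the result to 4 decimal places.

Posterior mean ≈ 0.4151

Observing 11 successes and 20 failures updates Beta(11.5, 11.7) by adding the success and failure counts to the two shape parameters: α = 11.5+11 = 22.5, β = 11.7+20 = 31.7.
Posterior mean = α/(α+β) = 22.5/54.2 = 0.4151.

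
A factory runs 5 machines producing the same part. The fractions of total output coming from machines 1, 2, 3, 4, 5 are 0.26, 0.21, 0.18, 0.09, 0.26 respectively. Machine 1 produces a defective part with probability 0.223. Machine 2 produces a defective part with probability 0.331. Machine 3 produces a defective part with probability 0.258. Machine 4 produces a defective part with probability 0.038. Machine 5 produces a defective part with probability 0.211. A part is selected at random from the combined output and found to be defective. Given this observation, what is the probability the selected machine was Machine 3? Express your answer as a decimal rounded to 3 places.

Posterior probability ≈ 0.200

Tabulate prior·likelihood by source: [1] prior 0.26, lik 0.223, product 0.05798; [2] prior 0.21, lik 0.331, product 0.06951; [3] prior 0.18, lik 0.258, product 0.04644; [4] prior 0.09, lik 0.038, product 0.003420; [5] prior 0.26, lik 0.211, product 0.05486.
Normalizing constant = 0.23221; the posterior for Machine 3 is its product over the sum, 0.04644/0.23221 = 0.200.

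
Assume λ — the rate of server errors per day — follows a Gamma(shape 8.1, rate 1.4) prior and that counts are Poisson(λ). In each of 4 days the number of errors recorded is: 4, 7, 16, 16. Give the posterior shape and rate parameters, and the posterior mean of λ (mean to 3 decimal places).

Posterior: Gamma(shape=51.1, rate=5.4); mean ≈ 9.463

Total count ∑xᵢ = 43 over n = 4 days.
Gamma is conjugate to the Poisson likelihood: posterior is Gamma(shape = 8.1+43 = 51.1, rate = 1.4+4 = 5.4).
Posterior mean = shape/rate = 51.1/5.4 = 9.463.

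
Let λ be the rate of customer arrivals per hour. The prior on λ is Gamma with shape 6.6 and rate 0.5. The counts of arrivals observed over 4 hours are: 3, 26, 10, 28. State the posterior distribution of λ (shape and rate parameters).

Posterior: Gamma(shape=73.6, rate=4.5)

The Poisson likelihood adds the total count to the shape and the number of exposure periods to the rate. Here ∑xᵢ = 67 and n = 4, so shape 6.6→73.6 and rate 0.5→4.5.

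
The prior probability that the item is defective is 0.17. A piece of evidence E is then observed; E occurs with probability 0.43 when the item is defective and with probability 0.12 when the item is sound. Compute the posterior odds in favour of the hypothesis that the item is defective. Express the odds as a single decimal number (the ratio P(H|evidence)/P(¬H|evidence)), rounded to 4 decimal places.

Prior odds = 0.17/(1−0.17) = 0.20482.
Likelihood ratio for E = 0.43/0.12 = 3.5833.
Posterior odds = prior odds × LR = 0.73394.

Posterior odds ≈ 0.7339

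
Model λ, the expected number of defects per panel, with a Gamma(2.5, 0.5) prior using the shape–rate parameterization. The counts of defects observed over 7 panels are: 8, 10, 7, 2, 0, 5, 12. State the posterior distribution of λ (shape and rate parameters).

Total count ∑xᵢ = 44 over n = 7 panels.
Gamma is conjugate to the Poisson likelihood: posterior is Gamma(shape = 2.5+44 = 46.5, rate = 0.5+7 = 7.5).

Posterior: Gamma(shape=46.5, rate=7.5)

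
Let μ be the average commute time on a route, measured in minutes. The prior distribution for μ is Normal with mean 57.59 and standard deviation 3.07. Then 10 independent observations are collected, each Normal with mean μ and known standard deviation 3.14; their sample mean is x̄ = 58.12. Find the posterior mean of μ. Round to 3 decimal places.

Posterior mean ≈ 58.070

With known σ, the Normal prior is conjugate. Weight on the data is w = (n/σ²)/(n/σ² + 1/τ₀²) = 1.01424/(1.01424+0.106102) = 0.90530.
Posterior mean = w·x̄ + (1−w)·μ₀ = 0.90530·58.12 + 0.094705·57.59 = 58.070.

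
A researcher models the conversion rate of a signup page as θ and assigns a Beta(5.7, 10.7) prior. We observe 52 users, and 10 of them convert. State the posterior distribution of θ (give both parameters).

Posterior: Beta(15.7, 52.7)

The binomial likelihood is conjugate to the Beta prior: with 10 successes and 42 failures, the posterior is Beta(5.7+10, 10.7+42) = Beta(15.7, 52.7).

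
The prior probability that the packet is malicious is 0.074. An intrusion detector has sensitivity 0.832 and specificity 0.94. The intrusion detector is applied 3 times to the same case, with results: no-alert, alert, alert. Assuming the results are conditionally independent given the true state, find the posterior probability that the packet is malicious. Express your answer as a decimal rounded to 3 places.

Let H be the event that the packet is malicious; start with P(H) = 0.074. P('alert'|H) = 0.832, P('alert'|¬H) = 0.06.
Update on result 1 ('no-alert'): P(H) ← 0.168·0.0740 / (0.168·0.0740 + 0.94·0.9260) = 0.012432/0.88287 = 0.0141.
Update on result 2 ('alert'): P(H) ← 0.832·0.0141 / (0.832·0.0141 + 0.06·0.9859) = 0.011716/0.070871 = 0.1653.
Update on result 3 ('alert'): P(H) ← 0.832·0.1653 / (0.832·0.1653 + 0.06·0.8347) = 0.13754/0.18762 = 0.7331.

Posterior P(H) ≈ 0.733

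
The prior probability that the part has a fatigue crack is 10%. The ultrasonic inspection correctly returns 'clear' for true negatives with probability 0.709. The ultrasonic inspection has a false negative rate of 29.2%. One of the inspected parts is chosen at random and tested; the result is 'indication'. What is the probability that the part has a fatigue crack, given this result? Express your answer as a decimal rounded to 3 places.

Write H for 'the part has a fatigue crack'. Prior odds H:¬H = 0.1/0.9 = 0.11111. For the 'indication' outcome, the likelihood ratio is 0.708/0.291 = 2.4330.
Posterior odds = 0.11111 × 2.4330 = 0.27033, so P(H|E) = 0.27033/(1+0.27033) = 0.213.

P(H | E) ≈ 0.213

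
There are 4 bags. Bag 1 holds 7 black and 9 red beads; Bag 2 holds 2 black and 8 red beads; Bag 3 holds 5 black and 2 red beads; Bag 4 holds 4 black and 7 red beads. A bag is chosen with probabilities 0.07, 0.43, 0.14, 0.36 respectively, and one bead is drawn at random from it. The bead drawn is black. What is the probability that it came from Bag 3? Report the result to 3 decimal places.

Posterior probability ≈ 0.288

P(black|Bag 1) = 0.4375; P(black|Bag 2) = 0.2; P(black|Bag 3) = 0.7143; P(black|Bag 4) = 0.3636.
Prior × likelihood for each source: 0.07·0.4375=0.03063, 0.43·0.2=0.08600, 0.14·0.7143=0.1000, 0.36·0.3636=0.1309. Summing gives P(black) = 0.34753.
P(Bag 3 | black) = 0.1000 / 0.34753 = 0.288.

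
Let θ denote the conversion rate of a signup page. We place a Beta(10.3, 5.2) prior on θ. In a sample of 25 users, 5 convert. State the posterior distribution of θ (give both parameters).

Posterior: Beta(15.3, 25.2)

The binomial likelihood is conjugate to the Beta prior: with 5 successes and 20 failures, the posterior is Beta(10.3+5, 5.2+20) = Beta(15.3, 25.2).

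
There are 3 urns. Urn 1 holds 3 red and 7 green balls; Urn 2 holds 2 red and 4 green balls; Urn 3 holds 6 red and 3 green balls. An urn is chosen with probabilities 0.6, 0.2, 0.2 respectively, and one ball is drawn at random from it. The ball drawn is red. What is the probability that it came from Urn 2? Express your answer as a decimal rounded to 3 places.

Tabulate prior·likelihood by source: [1] prior 0.6, lik 0.3, product 0.1800; [2] prior 0.2, lik 0.3333, product 0.06667; [3] prior 0.2, lik 0.6667, product 0.1333.
Normalizing constant = 0.38000; the posterior for Urn 2 is its product over the sum, 0.06667/0.38000 = 0.175.

Posterior probability ≈ 0.175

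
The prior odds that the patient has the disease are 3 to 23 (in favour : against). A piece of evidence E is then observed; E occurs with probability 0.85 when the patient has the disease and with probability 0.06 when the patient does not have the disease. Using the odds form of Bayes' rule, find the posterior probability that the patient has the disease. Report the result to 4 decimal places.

Posterior probability ≈ 0.6489

Prior odds = 3/23 = 0.13043.
Likelihood ratio for E = 0.85/0.06 = 14.167.
Posterior odds = prior odds × LR = 1.8478.
Posterior probability = odds/(1+odds) = 1.8478/2.8478 = 0.6489.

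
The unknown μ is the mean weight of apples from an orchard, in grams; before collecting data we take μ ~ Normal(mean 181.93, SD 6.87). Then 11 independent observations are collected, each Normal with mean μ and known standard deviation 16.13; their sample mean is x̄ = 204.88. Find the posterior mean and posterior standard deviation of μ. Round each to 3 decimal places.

With known σ, the Normal prior is conjugate. Weight on the data is w = (n/σ²)/(n/σ² + 1/τ₀²) = 0.0422789/(0.0422789+0.0211878) = 0.66616.
Posterior mean = w·x̄ + (1−w)·μ₀ = 0.66616·204.88 + 0.33384·181.93 = 197.218. Posterior variance = 1/(0.0422789+0.0211878) = 15.7563, so SD = 3.969.

Posterior mean ≈ 197.218; posterior SD ≈ 3.969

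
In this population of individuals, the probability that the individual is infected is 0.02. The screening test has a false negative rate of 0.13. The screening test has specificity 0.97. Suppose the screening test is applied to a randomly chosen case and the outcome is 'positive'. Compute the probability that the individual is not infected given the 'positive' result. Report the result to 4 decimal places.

P(¬H | E) ≈ 0.6282

Let H be the event that the individual is infected. P(H) = 0.02, so P(¬H) = 0.98. With E the 'positive' result, P(E|H) = 0.87 and P(E|¬H) = 0.03.
P(E) = 0.87·0.02 + 0.03·0.98 = 0.017400 + 0.029400 = 0.046800.
By Bayes' theorem, P(H|E) = 0.017400 / 0.046800 = 0.3718. Hence P(¬H|E) = 1 − 0.3718 = 0.6282.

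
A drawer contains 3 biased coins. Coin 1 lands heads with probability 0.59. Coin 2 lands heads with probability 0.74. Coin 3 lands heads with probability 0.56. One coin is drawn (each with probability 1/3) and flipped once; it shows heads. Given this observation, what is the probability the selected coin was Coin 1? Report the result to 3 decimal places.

Tabulate prior·likelihood by source: [1] prior 0.333333, lik 0.59, product 0.1967; [2] prior 0.333333, lik 0.74, product 0.2467; [3] prior 0.333333, lik 0.56, product 0.1867.
Normalizing constant = 0.63000; the posterior for Coin 1 is its product over the sum, 0.1967/0.63000 = 0.312.

Posterior probability ≈ 0.312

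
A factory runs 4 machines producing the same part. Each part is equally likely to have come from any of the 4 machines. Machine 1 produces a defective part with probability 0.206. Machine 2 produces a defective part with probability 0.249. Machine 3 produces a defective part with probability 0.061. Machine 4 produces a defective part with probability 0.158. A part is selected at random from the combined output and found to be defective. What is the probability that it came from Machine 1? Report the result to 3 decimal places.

P(defective|M1) = 0.206; P(defective|M2) = 0.249; P(defective|M3) = 0.061; P(defective|M4) = 0.158.
Prior × likelihood for each source: 0.25·0.206=0.05150, 0.25·0.249=0.06225, 0.25·0.061=0.01525, 0.25·0.158=0.03950. Summing gives P(defective) = 0.16850.
P(Machine 1 | defective) = 0.05150 / 0.16850 = 0.306.

Posterior probability ≈ 0.306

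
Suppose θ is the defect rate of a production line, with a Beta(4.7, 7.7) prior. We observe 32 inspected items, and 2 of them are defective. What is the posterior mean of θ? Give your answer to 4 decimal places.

Posterior mean ≈ 0.1509

The binomial likelihood is conjugate to the Beta prior: with 2 successes and 30 failures, the posterior is Beta(4.7+2, 7.7+30) = Beta(6.7, 37.7).
E[θ | data] = 6.7/(6.7+37.7) = 0.1509.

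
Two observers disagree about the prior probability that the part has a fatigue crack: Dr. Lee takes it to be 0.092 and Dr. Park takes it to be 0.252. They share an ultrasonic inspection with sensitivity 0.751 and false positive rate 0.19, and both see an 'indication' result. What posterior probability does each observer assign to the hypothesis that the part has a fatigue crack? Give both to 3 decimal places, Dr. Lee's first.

Dr. Lee: 0.286; Dr. Park: 0.571

The likelihood ratio for an 'indication' result is 0.751/0.19 = 3.9526.
Dr. Lee: prior odds 0.092/0.908 = 0.10132; posterior odds 0.40049; posterior probability 0.286.
Dr. Park: prior odds 0.252/0.748 = 0.33690; posterior odds 1.3316; posterior probability 0.571.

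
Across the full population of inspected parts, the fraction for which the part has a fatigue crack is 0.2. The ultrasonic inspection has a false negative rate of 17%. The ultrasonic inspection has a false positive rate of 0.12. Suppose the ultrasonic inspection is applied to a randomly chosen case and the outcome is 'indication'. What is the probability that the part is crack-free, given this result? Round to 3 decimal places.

P(¬H | E) ≈ 0.366

Write H for 'the part has a fatigue crack'. Prior odds H:¬H = 0.2/0.8 = 0.25000. For the 'indication' outcome, the likelihood ratio is 0.83/0.12 = 6.9167.
Posterior odds = 0.25000 × 6.9167 = 1.7292, so P(H|E) = 1.7292/(1+1.7292) = 0.634. Then P(¬H|E) = 1 − 0.634 = 0.366.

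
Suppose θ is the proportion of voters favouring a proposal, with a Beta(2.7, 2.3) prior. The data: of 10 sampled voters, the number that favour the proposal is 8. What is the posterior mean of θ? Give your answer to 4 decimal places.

Posterior mean ≈ 0.7133

The binomial likelihood is conjugate to the Beta prior: with 8 successes and 2 failures, the posterior is Beta(2.7+8, 2.3+2) = Beta(10.7, 4.3).
Posterior mean = α/(α+β) = 10.7/15 = 0.7133.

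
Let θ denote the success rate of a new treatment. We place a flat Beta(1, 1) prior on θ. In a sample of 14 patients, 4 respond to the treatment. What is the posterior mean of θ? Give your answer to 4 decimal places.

Posterior mean ≈ 0.3125

Observing 4 successes and 10 failures updates Beta(1, 1) by adding the success and failure counts to the two shape parameters: α = 1+4 = 5, β = 1+10 = 11.
Posterior mean = α/(α+β) = 5/16 = 0.3125.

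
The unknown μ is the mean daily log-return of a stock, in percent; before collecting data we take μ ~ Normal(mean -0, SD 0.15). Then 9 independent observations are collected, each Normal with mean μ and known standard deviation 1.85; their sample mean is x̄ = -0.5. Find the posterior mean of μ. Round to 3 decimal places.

With known σ, the Normal prior is conjugate. Weight on the data is w = (n/σ²)/(n/σ² + 1/τ₀²) = 2.62966/(2.62966+44.4444) = 0.055862.
Posterior mean = w·x̄ + (1−w)·μ₀ = 0.055862·-0.5 + 0.94414·-0 = -0.028.

Posterior mean ≈ -0.028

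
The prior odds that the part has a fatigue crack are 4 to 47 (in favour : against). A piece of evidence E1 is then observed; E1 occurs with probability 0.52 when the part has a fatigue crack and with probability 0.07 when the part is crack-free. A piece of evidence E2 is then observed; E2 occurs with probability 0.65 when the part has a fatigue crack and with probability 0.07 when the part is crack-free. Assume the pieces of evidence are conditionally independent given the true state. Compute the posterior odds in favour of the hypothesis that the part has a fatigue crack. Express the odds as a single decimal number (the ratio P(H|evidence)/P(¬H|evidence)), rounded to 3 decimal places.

Posterior odds ≈ 5.871

Prior odds = 4/47 = 0.085106. In log-odds, ln(0.085106) = -2.4639.
Add log likelihood ratios: ln(7.4286) + ln(9.2857) = 4.2338.
Posterior log-odds = 1.7700, so posterior odds = exp(1.7700) = 5.8706.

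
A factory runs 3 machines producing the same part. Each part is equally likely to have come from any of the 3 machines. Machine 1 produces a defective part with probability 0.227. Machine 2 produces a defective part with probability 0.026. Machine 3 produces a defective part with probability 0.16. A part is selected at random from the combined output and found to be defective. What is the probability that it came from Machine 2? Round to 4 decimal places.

Tabulate prior·likelihood by source: [1] prior 0.333333, lik 0.227, product 0.07567; [2] prior 0.333333, lik 0.026, product 0.008667; [3] prior 0.333333, lik 0.16, product 0.05333.
Normalizing constant = 0.13767; the posterior for Machine 2 is its product over the sum, 0.008667/0.13767 = 0.0630.

Posterior probability ≈ 0.0630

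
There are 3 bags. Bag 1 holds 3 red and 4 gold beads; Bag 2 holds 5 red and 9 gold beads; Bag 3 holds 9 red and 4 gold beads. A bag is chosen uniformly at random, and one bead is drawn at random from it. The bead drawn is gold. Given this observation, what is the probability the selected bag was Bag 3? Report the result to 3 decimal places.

Posterior probability ≈ 0.202

Tabulate prior·likelihood by source: [1] prior 0.333333, lik 0.5714, product 0.1905; [2] prior 0.333333, lik 0.6429, product 0.2143; [3] prior 0.333333, lik 0.3077, product 0.1026.
Normalizing constant = 0.50733; the posterior for Bag 3 is its product over the sum, 0.1026/0.50733 = 0.202.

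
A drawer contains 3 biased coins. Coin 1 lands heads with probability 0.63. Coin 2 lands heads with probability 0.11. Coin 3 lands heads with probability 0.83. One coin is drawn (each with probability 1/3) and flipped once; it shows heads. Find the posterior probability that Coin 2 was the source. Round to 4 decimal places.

Posterior probability ≈ 0.0701

P(heads|C1) = 0.63; P(heads|C2) = 0.11; P(heads|C3) = 0.83.
Prior × likelihood for each source: 0.333333·0.63=0.2100, 0.333333·0.11=0.03667, 0.333333·0.83=0.2767. Summing gives P(heads) = 0.52333.
P(Coin 2 | heads) = 0.03667 / 0.52333 = 0.0701.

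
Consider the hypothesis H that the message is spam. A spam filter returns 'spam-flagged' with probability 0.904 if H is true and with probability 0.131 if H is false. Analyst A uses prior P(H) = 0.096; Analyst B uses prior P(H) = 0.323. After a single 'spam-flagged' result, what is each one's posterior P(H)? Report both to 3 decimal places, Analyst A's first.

Analyst A: 0.423; Analyst B: 0.767

The likelihood ratio for a 'spam-flagged' result is 0.904/0.131 = 6.9008.
Analyst A: prior odds 0.096/0.904 = 0.10619; posterior odds 0.73282; posterior probability 0.423.
Analyst B: prior odds 0.323/0.677 = 0.47710; posterior odds 3.2924; posterior probability 0.767.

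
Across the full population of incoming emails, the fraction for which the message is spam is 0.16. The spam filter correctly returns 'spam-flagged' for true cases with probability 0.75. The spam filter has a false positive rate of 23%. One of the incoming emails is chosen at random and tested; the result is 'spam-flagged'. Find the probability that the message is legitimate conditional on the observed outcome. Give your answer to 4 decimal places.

P(¬H | E) ≈ 0.6169

Let H be the event that the message is spam. P(H) = 0.16, so P(¬H) = 0.84. With E the 'spam-flagged' result, P(E|H) = 0.75 and P(E|¬H) = 0.23.
P(E) = 0.75·0.16 + 0.23·0.84 = 0.12000 + 0.19320 = 0.31320.
By Bayes' theorem, P(H|E) = 0.12000 / 0.31320 = 0.3831. Hence P(¬H|E) = 1 − 0.3831 = 0.6169.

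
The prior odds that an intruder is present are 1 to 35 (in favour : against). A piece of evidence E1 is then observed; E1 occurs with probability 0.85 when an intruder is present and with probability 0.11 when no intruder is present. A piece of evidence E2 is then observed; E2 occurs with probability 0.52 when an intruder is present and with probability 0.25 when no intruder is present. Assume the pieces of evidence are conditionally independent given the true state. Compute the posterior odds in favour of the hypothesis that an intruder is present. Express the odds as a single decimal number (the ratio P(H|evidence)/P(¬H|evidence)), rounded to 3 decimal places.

Prior odds = 1/35 = 0.028571.
Likelihood ratio for E1 = 0.85/0.11 = 7.7273.
Likelihood ratio for E2 = 0.52/0.25 = 2.0800.
Posterior odds = prior odds × LR₁ × LR₂ = 0.45922.

Posterior odds ≈ 0.459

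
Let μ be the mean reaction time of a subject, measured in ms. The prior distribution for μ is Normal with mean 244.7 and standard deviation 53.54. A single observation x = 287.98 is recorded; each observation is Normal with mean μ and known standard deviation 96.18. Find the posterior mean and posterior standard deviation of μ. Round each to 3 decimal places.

Posterior mean ≈ 254.939; posterior SD ≈ 46.780

Prior precision 1/τ₀² = 1/53.54² = 0.00034885; data precision n/σ² = 1/96.18² = 0.00010810.
Posterior precision = 0.00034885 + 0.00010810 = 0.00045695, giving posterior SD = 1/√0.00045695 = 46.780.
Posterior mean = (0.00034885·244.7 + 0.00010810·287.98) / 0.00045695 = 254.939.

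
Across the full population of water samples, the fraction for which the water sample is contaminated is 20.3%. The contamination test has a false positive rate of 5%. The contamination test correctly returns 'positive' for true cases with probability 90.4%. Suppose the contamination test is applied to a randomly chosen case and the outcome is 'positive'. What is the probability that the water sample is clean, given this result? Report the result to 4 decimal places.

P(¬H | E) ≈ 0.1784

Write H for 'the water sample is contaminated'. Prior odds H:¬H = 0.203/0.797 = 0.25471. For the 'positive' outcome, the likelihood ratio is 0.904/0.05 = 18.080.
Posterior odds = 0.25471 × 18.080 = 4.6051, so P(H|E) = 4.6051/(1+4.6051) = 0.8216. Then P(¬H|E) = 1 − 0.8216 = 0.1784.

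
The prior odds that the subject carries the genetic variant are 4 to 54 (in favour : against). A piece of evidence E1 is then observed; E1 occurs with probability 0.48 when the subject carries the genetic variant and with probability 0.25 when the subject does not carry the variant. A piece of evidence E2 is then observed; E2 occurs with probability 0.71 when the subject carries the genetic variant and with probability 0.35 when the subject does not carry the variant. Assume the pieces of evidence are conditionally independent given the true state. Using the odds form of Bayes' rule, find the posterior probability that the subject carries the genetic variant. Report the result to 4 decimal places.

Prior odds = 4/54 = 0.074074. In log-odds, ln(0.074074) = -2.6027.
Add log likelihood ratios: ln(1.9200) + ln(2.0286) = 1.3597.
Posterior log-odds = -1.2430, so posterior odds = exp(-1.2430) = 0.28851. Converting, P(H|E) = 0.28851/1.2885 = 0.2239.

Posterior probability ≈ 0.2239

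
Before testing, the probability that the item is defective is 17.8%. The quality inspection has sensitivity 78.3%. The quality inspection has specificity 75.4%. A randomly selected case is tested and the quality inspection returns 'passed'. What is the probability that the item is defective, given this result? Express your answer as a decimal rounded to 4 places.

P(H | E) ≈ 0.0587

Let H be the event that the item is defective. P(H) = 0.178, so P(¬H) = 0.822. With E the 'passed' result, P(E|H) = 0.217 and P(E|¬H) = 0.754.
P(E) = 0.217·0.178 + 0.754·0.822 = 0.038626 + 0.61979 = 0.65841.
By Bayes' theorem, P(H|E) = 0.038626 / 0.65841 = 0.0587.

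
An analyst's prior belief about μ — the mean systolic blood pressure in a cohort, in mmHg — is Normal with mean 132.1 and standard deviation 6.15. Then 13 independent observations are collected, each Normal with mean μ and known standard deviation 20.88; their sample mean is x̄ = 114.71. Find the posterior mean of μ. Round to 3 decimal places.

Posterior mean ≈ 122.883

Prior precision 1/τ₀² = 1/6.15² = 0.0264393; data precision n/σ² = 13/20.88² = 0.0298183.
Posterior precision = 0.0264393 + 0.0298183 = 0.0562576.
Posterior mean = (0.0264393·132.1 + 0.0298183·114.71) / 0.0562576 = 122.883.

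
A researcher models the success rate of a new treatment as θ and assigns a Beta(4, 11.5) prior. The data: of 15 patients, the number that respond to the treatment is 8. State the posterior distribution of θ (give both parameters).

The binomial likelihood is conjugate to the Beta prior: with 8 successes and 7 failures, the posterior is Beta(4+8, 11.5+7) = Beta(12, 18.5).

Posterior: Beta(12, 18.5)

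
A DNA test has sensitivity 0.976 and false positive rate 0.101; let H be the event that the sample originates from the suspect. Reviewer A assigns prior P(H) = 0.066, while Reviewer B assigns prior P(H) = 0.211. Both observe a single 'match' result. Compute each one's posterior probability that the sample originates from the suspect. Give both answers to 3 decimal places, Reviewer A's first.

P('+'|H) = 0.976, P('+'|¬H) = 0.101.
Reviewer A: numerator 0.976·0.066 = 0.064416; evidence = 0.064416+0.101·0.934 = 0.15875; posterior = 0.406.
Reviewer B: numerator 0.976·0.211 = 0.20594; evidence = 0.20594+0.101·0.789 = 0.28563; posterior = 0.721.

Reviewer A: 0.406; Reviewer B: 0.721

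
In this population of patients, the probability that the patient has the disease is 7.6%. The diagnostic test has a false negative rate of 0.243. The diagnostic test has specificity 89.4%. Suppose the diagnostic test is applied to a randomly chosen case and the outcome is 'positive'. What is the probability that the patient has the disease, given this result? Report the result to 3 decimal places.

Write H for 'the patient has the disease'. Prior odds H:¬H = 0.076/0.924 = 0.082251. For the 'positive' outcome, the likelihood ratio is 0.757/0.106 = 7.1415.
Posterior odds = 0.082251 × 7.1415 = 0.58740, so P(H|E) = 0.58740/(1+0.58740) = 0.370.

P(H | E) ≈ 0.370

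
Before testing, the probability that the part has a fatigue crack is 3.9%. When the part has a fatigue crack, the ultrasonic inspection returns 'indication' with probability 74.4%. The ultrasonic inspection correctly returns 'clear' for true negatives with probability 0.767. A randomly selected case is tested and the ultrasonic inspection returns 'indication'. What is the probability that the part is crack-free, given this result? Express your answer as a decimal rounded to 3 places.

Let H be the event that the part has a fatigue crack. P(H) = 0.039, so P(¬H) = 0.961. With E the 'indication' result, P(E|H) = 0.744 and P(E|¬H) = 0.233.
P(E) = 0.744·0.039 + 0.233·0.961 = 0.029016 + 0.22391 = 0.25293.
By Bayes' theorem, P(H|E) = 0.029016 / 0.25293 = 0.115. Hence P(¬H|E) = 1 − 0.115 = 0.885.

P(¬H | E) ≈ 0.885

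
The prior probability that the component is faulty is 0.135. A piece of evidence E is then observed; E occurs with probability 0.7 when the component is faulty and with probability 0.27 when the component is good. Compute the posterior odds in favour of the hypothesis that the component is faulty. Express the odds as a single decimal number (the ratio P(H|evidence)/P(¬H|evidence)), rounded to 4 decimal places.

Prior odds = 0.135/(1−0.135) = 0.15607. In log-odds, ln(0.15607) = -1.8575.
Add log likelihood ratio: ln(2.5926) = 0.95266.
Posterior log-odds = -0.90480, so posterior odds = exp(-0.90480) = 0.40462.

Posterior odds ≈ 0.4046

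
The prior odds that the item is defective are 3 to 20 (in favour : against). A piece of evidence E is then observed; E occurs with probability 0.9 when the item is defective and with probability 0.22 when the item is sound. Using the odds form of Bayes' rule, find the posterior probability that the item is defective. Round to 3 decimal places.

Posterior probability ≈ 0.380

Prior odds = 3/20 = 0.15000. In log-odds, ln(0.15000) = -1.8971.
Add log likelihood ratio: ln(4.0909) = 1.4088.
Posterior log-odds = -0.48835, so posterior odds = exp(-0.48835) = 0.61364. Converting, P(H|E) = 0.61364/1.6136 = 0.380.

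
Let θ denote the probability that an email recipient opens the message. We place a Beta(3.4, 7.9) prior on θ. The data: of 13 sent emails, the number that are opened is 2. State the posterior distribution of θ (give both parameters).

The binomial likelihood is conjugate to the Beta prior: with 2 successes and 11 failures, the posterior is Beta(3.4+2, 7.9+11) = Beta(5.4, 18.9).

Posterior: Beta(5.4, 18.9)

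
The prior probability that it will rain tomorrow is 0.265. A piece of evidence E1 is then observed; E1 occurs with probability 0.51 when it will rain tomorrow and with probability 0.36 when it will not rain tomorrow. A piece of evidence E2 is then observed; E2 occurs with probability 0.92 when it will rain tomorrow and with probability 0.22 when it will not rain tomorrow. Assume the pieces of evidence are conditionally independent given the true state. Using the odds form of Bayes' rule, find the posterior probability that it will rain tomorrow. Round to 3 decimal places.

Prior odds = 0.265/(1−0.265) = 0.36054.
Likelihood ratio for E1 = 0.51/0.36 = 1.4167.
Likelihood ratio for E2 = 0.92/0.22 = 4.1818.
Posterior odds = prior odds × LR₁ × LR₂ = 2.1360.
Posterior probability = odds/(1+odds) = 2.1360/3.1360 = 0.681.

Posterior probability ≈ 0.681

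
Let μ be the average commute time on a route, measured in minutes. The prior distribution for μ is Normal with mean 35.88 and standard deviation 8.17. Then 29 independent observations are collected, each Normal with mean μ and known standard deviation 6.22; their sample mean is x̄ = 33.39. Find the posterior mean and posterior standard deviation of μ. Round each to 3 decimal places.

Posterior mean ≈ 33.439; posterior SD ≈ 1.144

Prior precision 1/τ₀² = 1/8.17² = 0.0149815; data precision n/σ² = 29/6.22² = 0.749579.
Posterior precision = 0.0149815 + 0.749579 = 0.764560, giving posterior SD = 1/√0.764560 = 1.144.
Posterior mean = (0.0149815·35.88 + 0.749579·33.39) / 0.764560 = 33.439.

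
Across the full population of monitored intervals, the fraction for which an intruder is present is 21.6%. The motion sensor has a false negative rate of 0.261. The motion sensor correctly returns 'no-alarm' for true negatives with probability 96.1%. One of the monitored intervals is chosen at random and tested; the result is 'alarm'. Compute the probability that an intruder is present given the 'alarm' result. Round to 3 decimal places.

P(H | E) ≈ 0.839

Let H be the event that an intruder is present. P(H) = 0.216, so P(¬H) = 0.784. With E the 'alarm' result, P(E|H) = 0.739 and P(E|¬H) = 0.039.
P(E) = 0.739·0.216 + 0.039·0.784 = 0.15962 + 0.030576 = 0.19020.
By Bayes' theorem, P(H|E) = 0.15962 / 0.19020 = 0.839.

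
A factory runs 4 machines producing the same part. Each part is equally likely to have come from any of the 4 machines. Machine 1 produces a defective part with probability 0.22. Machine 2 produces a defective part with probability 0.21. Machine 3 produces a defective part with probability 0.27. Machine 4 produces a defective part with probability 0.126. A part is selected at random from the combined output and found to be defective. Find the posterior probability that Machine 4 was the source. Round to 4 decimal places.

P(defective|M1) = 0.22; P(defective|M2) = 0.21; P(defective|M3) = 0.27; P(defective|M4) = 0.126.
Prior × likelihood for each source: 0.25·0.22=0.05500, 0.25·0.21=0.05250, 0.25·0.27=0.06750, 0.25·0.126=0.03150. Summing gives P(defective) = 0.20650.
P(Machine 4 | defective) = 0.03150 / 0.20650 = 0.1525.

Posterior probability ≈ 0.1525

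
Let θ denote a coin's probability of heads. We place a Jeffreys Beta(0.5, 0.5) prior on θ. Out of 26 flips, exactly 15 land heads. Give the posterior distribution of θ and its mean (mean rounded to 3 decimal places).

Posterior: Beta(15.5, 11.5); mean ≈ 0.574

The binomial likelihood is conjugate to the Beta prior: with 15 successes and 11 failures, the posterior is Beta(0.5+15, 0.5+11) = Beta(15.5, 11.5).
Posterior mean = α/(α+β) = 15.5/27 = 0.574.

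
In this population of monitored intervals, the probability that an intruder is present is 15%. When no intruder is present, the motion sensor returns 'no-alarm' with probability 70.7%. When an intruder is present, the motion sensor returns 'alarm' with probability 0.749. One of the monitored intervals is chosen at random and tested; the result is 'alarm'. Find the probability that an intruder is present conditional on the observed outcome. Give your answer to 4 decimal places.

Write H for 'an intruder is present'. Prior odds H:¬H = 0.15/0.85 = 0.17647. For the 'alarm' outcome, the likelihood ratio is 0.749/0.293 = 2.5563.
Posterior odds = 0.17647 × 2.5563 = 0.45111, so P(H|E) = 0.45111/(1+0.45111) = 0.3109.

P(H | E) ≈ 0.3109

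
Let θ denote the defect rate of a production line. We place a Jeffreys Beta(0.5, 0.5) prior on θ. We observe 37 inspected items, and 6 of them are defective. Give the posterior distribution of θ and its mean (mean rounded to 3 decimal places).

Posterior: Beta(6.5, 31.5); mean ≈ 0.171

The binomial likelihood is conjugate to the Beta prior: with 6 successes and 31 failures, the posterior is Beta(0.5+6, 0.5+31) = Beta(6.5, 31.5).
E[θ | data] = 6.5/(6.5+31.5) = 0.171.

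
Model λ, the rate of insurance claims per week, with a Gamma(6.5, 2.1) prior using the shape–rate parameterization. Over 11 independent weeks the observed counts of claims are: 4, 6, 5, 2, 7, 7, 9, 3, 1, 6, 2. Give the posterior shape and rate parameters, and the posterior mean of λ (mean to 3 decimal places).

Posterior: Gamma(shape=58.5, rate=13.1); mean ≈ 4.466

The Poisson likelihood adds the total count to the shape and the number of exposure periods to the rate. Here ∑xᵢ = 52 and n = 11, so shape 6.5→58.5 and rate 2.1→13.1.
E[λ | data] = 58.5/13.1 = 4.466.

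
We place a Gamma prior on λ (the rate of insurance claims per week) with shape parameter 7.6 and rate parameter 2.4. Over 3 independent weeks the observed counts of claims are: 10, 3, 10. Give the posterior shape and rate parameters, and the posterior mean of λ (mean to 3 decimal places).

Total count ∑xᵢ = 23 over n = 3 weeks.
Gamma is conjugate to the Poisson likelihood: posterior is Gamma(shape = 7.6+23 = 30.6, rate = 2.4+3 = 5.4).
E[λ | data] = 30.6/5.4 = 5.667.

Posterior: Gamma(shape=30.6, rate=5.4); mean ≈ 5.667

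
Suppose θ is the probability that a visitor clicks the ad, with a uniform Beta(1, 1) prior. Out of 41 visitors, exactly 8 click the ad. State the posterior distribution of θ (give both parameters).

Posterior: Beta(9, 34)

The binomial likelihood is conjugate to the Beta prior: with 8 successes and 33 failures, the posterior is Beta(1+8, 1+33) = Beta(9, 34).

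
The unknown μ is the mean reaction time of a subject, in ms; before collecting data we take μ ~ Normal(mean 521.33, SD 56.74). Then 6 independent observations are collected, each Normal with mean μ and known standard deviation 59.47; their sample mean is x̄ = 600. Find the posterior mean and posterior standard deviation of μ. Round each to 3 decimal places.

Prior precision 1/τ₀² = 1/56.74² = 0.00031061; data precision n/σ² = 6/59.47² = 0.00169651.
Posterior precision = 0.00031061 + 0.00169651 = 0.00200712, giving posterior SD = 1/√0.00200712 = 22.321.
Posterior mean = (0.00031061·521.33 + 0.00169651·600) / 0.00200712 = 587.825.

Posterior mean ≈ 587.825; posterior SD ≈ 22.321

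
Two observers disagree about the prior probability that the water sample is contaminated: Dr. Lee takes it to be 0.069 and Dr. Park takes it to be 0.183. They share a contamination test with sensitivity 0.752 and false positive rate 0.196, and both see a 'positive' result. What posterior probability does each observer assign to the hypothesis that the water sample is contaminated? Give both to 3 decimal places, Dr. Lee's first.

Dr. Lee: 0.221; Dr. Park: 0.462

P('+'|H) = 0.752, P('+'|¬H) = 0.196.
Dr. Lee: numerator 0.752·0.069 = 0.051888; evidence = 0.051888+0.196·0.931 = 0.23436; posterior = 0.221.
Dr. Park: numerator 0.752·0.183 = 0.13762; evidence = 0.13762+0.196·0.817 = 0.29775; posterior = 0.462.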